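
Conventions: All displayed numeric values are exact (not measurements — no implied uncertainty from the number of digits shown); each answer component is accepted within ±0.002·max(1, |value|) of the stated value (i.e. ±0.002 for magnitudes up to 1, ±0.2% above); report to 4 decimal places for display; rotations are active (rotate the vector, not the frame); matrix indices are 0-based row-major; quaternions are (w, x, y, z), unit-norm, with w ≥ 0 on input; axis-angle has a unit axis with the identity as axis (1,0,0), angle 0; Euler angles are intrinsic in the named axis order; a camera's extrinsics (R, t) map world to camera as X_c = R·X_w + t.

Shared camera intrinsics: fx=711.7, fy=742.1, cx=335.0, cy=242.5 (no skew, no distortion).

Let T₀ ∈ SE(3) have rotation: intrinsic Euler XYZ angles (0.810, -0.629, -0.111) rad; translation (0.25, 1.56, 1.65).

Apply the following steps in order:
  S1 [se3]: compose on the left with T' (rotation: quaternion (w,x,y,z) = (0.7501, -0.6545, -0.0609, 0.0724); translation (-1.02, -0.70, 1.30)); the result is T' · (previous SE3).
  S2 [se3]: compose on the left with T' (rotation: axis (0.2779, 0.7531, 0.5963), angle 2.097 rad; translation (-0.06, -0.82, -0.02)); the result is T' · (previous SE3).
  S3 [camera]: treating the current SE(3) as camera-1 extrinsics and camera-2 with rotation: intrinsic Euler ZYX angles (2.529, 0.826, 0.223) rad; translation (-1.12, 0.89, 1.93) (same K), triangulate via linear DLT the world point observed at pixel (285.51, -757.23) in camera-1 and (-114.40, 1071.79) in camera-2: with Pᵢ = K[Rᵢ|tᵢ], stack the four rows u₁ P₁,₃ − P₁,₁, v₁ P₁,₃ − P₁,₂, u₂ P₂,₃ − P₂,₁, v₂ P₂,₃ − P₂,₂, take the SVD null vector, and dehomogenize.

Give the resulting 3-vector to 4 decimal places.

after S1 (compose_se3): R=[0.7436 -0.0728 -0.6647; 0.3992 0.8458 0.3540; 0.5364 -0.5286 0.6580], t=(-1.1267, 1.1598, -0.0223)
after S2 (compose_se3): R=[0.1153 -0.6179 0.7778; 0.9898 0.0058 -0.1421; 0.0833 0.7862 0.6123], t=(0.1217, -1.3592, 1.4937)
after S3 (triangulate): (0.4991, -0.6292, -0.7806)

result = (0.4991, -0.6292, -0.7806)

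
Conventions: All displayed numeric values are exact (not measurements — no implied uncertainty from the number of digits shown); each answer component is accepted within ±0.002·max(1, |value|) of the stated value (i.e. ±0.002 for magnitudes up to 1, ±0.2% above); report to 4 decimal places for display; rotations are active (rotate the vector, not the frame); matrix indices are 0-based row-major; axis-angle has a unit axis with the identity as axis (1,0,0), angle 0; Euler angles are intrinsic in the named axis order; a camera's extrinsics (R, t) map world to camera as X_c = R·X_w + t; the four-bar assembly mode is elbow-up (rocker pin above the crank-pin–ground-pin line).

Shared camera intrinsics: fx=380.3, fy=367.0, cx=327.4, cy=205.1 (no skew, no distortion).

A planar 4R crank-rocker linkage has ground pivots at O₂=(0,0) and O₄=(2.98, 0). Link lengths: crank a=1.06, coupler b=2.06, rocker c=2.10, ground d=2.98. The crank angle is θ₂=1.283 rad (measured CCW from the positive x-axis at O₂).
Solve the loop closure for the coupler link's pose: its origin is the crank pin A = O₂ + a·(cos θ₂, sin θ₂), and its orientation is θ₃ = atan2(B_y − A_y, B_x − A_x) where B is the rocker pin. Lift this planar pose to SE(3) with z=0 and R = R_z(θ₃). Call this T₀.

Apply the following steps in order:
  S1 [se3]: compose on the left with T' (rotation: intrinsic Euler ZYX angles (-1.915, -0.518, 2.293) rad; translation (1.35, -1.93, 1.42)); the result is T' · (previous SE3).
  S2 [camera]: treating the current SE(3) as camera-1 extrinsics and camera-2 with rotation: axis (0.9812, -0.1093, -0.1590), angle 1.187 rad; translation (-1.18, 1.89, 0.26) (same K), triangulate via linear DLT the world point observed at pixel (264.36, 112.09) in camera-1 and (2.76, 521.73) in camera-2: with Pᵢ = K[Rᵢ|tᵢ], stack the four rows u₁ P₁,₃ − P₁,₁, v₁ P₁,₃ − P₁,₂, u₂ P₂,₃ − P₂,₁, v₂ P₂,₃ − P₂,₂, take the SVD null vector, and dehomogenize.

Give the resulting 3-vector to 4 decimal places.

source (fourbar_fk): coupler pose = R=[0.8967 -0.4426 0.0000; 0.4426 0.8967 0.0000; 0.0000 0.0000 1.0000], t=(0.3009, 1.0164, 0.0000)
after S1 (compose_se3): R=[-0.4828 -0.3158 -0.8168; -0.4798 0.8756 -0.0549; 0.7325 0.3654 -0.5743], t=(0.7567, -1.5939, 2.2316)
after S2 (triangulate): (-0.2181, 1.1999, 0.9860)

result = (-0.2181, 1.1999, 0.9860)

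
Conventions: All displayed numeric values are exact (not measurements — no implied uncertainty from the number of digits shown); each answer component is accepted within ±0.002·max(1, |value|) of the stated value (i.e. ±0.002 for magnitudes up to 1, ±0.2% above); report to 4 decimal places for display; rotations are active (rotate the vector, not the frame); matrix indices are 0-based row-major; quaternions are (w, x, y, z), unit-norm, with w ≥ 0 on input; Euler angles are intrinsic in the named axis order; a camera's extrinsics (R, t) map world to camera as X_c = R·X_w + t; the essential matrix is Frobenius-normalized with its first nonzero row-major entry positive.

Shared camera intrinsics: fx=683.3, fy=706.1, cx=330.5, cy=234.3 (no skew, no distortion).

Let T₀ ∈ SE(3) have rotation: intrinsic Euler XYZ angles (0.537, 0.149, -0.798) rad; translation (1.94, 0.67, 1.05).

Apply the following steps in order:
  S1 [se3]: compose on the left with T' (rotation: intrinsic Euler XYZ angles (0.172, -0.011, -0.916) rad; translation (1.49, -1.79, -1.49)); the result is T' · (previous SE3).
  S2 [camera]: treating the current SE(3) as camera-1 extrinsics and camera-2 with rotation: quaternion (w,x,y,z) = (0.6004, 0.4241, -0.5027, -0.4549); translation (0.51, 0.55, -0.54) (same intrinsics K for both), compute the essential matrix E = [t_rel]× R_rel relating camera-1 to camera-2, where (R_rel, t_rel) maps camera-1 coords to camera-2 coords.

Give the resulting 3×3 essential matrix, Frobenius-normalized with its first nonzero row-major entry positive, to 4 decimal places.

matrix = [0.4479 0.3205 0.4433; -0.2788 -0.2854 0.4773; -0.1406 -0.1471 0.2680]

after S1 (compose_se3): R=[-0.0204 0.9471 -0.3202; -0.7989 -0.2080 -0.5644; -0.6012 0.2443 0.7609], t=(3.1912, -3.0870, -0.6305)
after S2 (essential): [0.4479 0.3205 0.4433; -0.2788 -0.2854 0.4773; -0.1406 -0.1471 0.2680]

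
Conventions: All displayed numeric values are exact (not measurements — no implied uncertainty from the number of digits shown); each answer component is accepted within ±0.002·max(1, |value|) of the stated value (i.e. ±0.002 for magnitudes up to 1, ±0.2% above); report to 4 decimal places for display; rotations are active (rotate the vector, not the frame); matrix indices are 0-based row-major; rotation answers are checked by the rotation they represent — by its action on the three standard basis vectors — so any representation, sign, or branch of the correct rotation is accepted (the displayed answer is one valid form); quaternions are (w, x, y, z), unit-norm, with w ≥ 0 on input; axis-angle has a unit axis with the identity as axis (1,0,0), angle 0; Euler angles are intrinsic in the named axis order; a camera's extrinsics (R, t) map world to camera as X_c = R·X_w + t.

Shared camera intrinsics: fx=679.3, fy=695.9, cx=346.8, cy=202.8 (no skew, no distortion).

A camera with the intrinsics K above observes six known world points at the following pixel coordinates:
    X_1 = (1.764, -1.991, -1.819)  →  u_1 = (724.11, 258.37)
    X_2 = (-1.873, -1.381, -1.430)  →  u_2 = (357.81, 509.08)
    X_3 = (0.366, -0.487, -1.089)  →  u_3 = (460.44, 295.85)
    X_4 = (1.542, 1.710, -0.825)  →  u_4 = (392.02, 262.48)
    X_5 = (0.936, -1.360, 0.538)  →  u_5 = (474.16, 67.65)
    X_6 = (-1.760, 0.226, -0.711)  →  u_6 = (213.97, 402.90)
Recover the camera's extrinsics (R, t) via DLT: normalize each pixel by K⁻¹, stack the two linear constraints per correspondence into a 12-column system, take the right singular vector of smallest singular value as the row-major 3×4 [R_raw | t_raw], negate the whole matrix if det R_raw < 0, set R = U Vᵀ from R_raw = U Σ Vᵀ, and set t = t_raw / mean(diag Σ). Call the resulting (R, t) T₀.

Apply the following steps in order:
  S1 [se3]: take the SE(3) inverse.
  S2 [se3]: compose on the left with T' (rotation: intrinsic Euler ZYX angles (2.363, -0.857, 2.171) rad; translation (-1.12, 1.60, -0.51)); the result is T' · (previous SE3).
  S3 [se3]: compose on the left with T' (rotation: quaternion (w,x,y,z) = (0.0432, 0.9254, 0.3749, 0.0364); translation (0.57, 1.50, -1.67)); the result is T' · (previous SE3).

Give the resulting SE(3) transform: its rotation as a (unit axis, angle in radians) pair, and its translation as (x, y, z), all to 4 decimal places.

source (pnp_recover): camera pose = R=[0.7008 -0.5164 -0.4921; -0.4014 0.2848 -0.8705; 0.5897 0.8076 -0.0077], t=(-0.0400, 0.1399, 6.1701)
after S1 (invert_se3): R=[0.7008 -0.4014 0.5897; -0.5164 0.2848 0.8076; -0.4921 -0.8705 -0.0077], t=(-3.5543, -5.0434, 0.1497)
after S2 (compose_se3): R=[-0.8964 0.1866 0.4020; -0.0958 -0.9672 0.2353; 0.4327 0.1724 0.8849], t=(-3.6622, 0.2800, -5.9768)
after S3 (compose_se3): R=[-0.6651 -0.5172 0.5387; -0.5790 0.8127 0.0653; -0.4716 -0.2685 -0.8400], t=(-2.4560, -0.9378, 4.1706)

rotation (axis_angle) = ((-0.3132, 0.9479, -0.0580), 2.5796), translation = (-2.4560, -0.9378, 4.1706)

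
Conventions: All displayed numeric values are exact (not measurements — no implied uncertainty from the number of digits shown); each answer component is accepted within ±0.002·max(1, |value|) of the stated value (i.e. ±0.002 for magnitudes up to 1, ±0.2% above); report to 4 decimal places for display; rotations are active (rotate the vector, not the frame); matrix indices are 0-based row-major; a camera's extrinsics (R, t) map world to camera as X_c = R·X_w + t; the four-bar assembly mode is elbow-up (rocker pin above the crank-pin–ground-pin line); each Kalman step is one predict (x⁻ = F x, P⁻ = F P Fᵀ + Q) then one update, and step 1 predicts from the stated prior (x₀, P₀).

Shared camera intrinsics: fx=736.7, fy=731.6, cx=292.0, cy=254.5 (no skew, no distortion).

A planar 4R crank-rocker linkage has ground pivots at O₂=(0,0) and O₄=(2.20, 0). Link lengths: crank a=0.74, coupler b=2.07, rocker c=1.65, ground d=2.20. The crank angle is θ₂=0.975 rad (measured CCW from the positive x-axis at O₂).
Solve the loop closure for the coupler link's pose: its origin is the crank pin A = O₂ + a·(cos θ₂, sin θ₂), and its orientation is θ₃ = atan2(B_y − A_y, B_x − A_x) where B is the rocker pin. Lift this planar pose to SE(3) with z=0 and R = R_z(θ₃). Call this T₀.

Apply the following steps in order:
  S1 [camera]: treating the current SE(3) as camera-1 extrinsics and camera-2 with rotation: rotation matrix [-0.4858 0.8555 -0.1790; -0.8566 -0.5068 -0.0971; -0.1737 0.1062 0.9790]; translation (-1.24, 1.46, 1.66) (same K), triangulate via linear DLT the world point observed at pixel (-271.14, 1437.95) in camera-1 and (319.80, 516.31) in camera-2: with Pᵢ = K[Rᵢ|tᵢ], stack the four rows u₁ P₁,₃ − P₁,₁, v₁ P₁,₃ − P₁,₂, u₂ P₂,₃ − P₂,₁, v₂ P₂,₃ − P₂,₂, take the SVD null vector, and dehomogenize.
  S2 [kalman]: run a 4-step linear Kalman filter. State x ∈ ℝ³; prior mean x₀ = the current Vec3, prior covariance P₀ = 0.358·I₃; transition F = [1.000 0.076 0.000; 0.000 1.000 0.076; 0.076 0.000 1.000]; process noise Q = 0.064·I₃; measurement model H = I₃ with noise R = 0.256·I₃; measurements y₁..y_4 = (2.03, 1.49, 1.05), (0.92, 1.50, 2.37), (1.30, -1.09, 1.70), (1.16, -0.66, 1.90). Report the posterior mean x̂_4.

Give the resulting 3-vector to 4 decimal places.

result = (1.1900, 0.1394, 1.8127)

source (fourbar_fk): coupler pose = R=[0.8653 -0.5012 0.0000; 0.5012 0.8653 0.0000; 0.0000 0.0000 1.0000], t=(0.4153, 0.6125, 0.0000)
after S1 (triangulate): (-0.5138, 1.4997, 1.0217)
after S2 (kf_track): (1.1900, 0.1394, 1.8127)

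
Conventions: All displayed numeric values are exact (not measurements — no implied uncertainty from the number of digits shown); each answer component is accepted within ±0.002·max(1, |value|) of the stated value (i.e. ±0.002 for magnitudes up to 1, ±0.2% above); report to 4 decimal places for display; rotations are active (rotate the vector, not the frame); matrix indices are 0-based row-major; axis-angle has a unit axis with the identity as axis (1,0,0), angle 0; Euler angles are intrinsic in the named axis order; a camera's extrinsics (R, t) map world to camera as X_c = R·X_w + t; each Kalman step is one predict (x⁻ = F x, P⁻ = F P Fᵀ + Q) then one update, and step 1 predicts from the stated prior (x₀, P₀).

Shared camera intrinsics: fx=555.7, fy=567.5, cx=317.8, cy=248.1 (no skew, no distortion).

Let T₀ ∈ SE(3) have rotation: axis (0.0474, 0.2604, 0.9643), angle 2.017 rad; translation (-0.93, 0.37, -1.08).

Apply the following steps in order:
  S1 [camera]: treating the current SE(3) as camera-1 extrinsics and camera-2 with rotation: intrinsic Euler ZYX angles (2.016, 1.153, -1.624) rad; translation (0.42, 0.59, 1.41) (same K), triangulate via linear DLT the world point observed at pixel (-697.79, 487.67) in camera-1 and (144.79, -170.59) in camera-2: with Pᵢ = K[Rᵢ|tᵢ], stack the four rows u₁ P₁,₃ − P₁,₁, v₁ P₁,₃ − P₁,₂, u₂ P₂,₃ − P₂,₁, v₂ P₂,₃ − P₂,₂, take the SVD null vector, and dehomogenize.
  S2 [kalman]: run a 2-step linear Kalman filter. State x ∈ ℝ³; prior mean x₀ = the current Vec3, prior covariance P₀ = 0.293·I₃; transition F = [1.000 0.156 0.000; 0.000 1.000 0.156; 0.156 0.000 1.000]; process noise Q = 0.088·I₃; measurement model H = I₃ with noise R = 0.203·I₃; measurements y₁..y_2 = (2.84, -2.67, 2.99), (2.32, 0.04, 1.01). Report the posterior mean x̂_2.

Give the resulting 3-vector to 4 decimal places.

result = (1.9342, -0.4127, 1.8580)

after S1 (triangulate): (-0.2828, 0.9197, 1.4413)
after S2 (kf_track): (1.9342, -0.4127, 1.8580)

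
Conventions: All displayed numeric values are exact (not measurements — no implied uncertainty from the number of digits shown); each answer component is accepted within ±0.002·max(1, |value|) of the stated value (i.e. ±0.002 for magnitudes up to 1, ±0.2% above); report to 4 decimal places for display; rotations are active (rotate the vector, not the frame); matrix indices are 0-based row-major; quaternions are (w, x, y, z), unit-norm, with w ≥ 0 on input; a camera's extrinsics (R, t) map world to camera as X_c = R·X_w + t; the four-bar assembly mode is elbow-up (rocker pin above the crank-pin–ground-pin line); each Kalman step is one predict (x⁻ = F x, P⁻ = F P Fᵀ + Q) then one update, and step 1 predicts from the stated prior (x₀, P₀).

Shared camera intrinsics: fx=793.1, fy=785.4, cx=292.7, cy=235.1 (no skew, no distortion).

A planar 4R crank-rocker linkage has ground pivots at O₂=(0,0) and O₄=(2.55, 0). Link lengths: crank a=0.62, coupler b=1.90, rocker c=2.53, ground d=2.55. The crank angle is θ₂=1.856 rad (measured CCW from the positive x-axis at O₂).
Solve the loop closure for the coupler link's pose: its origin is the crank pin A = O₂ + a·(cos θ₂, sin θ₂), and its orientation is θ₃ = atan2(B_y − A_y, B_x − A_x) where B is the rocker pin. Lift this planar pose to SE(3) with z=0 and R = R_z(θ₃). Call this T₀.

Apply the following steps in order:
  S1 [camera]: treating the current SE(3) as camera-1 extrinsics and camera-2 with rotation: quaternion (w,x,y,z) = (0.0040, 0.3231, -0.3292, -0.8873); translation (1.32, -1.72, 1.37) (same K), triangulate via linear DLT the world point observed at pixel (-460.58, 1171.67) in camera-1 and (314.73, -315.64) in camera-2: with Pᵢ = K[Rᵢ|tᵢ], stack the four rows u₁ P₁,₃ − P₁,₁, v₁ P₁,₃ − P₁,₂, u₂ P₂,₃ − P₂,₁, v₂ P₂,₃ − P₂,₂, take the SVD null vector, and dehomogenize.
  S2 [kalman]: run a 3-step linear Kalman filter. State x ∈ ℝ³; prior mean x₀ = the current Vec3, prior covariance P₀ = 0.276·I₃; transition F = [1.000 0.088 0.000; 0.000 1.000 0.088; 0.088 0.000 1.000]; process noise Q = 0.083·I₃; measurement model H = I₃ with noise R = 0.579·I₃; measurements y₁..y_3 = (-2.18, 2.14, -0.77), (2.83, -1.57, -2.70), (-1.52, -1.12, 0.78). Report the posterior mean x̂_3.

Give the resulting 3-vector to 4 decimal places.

source (fourbar_fk): coupler pose = R=[0.6479 -0.7617 0.0000; 0.7617 0.6479 0.0000; 0.0000 0.0000 1.0000], t=(-0.1744, 0.5950, 0.0000)
after S1 (triangulate): (0.0825, 1.6402, 1.4428)
after S2 (kf_track): (-0.1538, 0.0446, -0.2094)

result = (-0.1538, 0.0446, -0.2094)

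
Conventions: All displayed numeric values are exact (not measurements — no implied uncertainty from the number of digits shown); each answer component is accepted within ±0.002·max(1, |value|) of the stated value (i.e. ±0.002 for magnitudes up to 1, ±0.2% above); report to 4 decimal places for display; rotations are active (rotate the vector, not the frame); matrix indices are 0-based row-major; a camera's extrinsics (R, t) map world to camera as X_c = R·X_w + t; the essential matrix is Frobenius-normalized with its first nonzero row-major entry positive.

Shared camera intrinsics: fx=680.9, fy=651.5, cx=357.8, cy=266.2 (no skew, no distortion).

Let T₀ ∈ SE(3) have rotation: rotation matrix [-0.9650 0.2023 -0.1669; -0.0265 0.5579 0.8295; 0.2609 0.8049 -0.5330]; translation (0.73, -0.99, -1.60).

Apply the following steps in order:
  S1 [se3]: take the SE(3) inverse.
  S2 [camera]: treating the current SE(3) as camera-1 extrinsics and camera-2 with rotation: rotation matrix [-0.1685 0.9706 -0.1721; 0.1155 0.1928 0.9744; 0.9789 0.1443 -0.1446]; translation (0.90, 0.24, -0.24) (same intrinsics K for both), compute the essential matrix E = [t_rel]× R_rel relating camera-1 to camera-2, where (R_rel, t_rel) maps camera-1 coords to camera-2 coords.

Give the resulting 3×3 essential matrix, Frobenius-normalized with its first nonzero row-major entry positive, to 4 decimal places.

matrix = [0.6117 -0.3438 0.0763; 0.0654 0.0888 0.2384; 0.0662 0.2807 0.5913]

after S1 (invert_se3): R=[-0.9650 -0.0265 0.2609; 0.2023 0.5579 0.8049; -0.1669 0.8295 -0.5330], t=(1.0957, 1.6924, 0.0902)
after S2 (essential): [0.6117 -0.3438 0.0763; 0.0654 0.0888 0.2384; 0.0662 0.2807 0.5913]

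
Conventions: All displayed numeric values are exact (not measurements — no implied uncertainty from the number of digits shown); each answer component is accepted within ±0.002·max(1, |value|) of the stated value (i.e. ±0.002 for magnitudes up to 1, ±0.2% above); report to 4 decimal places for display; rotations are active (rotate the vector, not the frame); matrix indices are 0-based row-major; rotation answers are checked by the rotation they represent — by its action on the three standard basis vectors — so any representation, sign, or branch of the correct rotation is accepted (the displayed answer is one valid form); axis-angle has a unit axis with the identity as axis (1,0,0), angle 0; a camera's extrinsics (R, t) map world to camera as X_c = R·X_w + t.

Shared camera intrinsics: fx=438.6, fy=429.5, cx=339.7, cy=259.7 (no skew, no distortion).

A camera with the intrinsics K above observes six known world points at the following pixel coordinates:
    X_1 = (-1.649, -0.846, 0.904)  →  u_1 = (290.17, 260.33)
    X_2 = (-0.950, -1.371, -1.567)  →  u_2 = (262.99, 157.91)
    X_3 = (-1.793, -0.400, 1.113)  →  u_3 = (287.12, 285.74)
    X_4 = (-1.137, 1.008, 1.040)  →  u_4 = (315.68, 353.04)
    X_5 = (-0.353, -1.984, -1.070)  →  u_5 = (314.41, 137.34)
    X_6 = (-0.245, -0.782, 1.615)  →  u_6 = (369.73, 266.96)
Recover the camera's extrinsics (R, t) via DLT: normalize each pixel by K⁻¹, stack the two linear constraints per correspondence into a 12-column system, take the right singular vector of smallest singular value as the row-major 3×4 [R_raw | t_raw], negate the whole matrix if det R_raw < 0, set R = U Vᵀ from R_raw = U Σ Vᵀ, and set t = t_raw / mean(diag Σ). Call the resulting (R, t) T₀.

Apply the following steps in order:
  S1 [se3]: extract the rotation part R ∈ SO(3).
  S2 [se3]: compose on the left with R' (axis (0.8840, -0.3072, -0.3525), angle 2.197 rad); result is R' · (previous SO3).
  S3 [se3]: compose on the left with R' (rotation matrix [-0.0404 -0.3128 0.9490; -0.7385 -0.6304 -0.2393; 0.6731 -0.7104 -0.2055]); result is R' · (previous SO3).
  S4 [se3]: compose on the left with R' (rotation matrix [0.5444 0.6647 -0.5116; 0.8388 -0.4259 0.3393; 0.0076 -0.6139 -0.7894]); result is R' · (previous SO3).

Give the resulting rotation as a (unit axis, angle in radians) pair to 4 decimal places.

source (pnp_recover): camera pose = R=[0.9439 0.0065 0.3301; -0.1417 0.9110 0.3872; -0.2983 -0.4123 0.8608], t=(0.3000, 0.1997, 6.9150)
after S1 (rot_of_se3): [0.9439 0.0065 0.3301; -0.1417 0.9110 0.3872; -0.2983 -0.4123 0.8608]
after S2 (compose_so3): [0.8588 0.1784 -0.4802; -0.4519 -0.1778 -0.8742; -0.2413 0.9678 -0.0721]
after S3 (compose_so3): [-0.1224 0.9668 0.2245; -0.2916 -0.2512 0.9230; 0.9487 0.0475 0.3126]
after S4 (compose_so3): [-0.7458 0.3351 0.5758; 0.3434 0.9340 -0.0987; -0.5708 0.1241 -0.8116]

rotation (axis_angle) = ((0.1908, 0.9816, 0.0071), 2.5179)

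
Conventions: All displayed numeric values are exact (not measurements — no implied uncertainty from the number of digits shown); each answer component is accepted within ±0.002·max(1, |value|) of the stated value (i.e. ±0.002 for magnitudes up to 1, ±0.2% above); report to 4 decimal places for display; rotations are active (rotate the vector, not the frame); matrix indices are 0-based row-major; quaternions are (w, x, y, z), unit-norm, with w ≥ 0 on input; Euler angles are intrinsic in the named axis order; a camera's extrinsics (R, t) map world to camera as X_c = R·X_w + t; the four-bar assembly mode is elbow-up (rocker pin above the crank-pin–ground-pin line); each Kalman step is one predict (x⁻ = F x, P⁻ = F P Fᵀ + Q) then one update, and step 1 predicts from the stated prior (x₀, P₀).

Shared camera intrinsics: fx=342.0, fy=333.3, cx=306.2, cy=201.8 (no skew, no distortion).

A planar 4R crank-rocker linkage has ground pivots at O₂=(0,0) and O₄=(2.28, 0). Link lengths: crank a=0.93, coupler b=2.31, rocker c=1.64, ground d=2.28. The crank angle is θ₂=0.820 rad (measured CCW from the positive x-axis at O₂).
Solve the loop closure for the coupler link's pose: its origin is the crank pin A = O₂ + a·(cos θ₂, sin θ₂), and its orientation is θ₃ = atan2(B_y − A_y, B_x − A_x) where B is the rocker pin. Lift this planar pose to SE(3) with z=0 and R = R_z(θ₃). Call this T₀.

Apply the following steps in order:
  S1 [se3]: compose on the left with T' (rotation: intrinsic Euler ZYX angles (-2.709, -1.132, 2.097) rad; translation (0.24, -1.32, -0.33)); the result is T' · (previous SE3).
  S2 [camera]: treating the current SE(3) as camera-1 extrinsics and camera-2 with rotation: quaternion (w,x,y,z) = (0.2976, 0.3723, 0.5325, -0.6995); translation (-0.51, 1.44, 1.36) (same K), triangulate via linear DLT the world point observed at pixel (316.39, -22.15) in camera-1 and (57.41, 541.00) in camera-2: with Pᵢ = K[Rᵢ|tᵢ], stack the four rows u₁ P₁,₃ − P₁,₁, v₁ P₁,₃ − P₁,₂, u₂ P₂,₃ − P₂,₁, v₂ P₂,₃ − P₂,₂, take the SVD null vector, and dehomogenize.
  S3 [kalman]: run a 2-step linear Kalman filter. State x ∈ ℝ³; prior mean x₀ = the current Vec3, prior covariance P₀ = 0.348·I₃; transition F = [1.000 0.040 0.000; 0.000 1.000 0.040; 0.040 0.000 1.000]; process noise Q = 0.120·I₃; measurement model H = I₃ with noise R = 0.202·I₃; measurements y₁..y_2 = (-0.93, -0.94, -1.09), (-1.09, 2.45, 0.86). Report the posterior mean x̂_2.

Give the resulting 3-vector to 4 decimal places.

result = (-0.8307, 1.0958, 0.2059)

source (fourbar_fk): coupler pose = R=[0.9236 -0.3835 0.0000; 0.3835 0.9236 0.0000; 0.0000 0.0000 1.0000], t=(0.6345, 0.6800, 0.0000)
after S1 (compose_se3): R=[-0.1645 0.6098 -0.7753; 0.1362 0.7925 0.5945; 0.9769 -0.0078 -0.2134], t=(0.3354, -0.8998, 0.4942)
after S2 (triangulate): (0.4168, 0.0844, 0.3790)
after S3 (kf_track): (-0.8307, 1.0958, 0.2059)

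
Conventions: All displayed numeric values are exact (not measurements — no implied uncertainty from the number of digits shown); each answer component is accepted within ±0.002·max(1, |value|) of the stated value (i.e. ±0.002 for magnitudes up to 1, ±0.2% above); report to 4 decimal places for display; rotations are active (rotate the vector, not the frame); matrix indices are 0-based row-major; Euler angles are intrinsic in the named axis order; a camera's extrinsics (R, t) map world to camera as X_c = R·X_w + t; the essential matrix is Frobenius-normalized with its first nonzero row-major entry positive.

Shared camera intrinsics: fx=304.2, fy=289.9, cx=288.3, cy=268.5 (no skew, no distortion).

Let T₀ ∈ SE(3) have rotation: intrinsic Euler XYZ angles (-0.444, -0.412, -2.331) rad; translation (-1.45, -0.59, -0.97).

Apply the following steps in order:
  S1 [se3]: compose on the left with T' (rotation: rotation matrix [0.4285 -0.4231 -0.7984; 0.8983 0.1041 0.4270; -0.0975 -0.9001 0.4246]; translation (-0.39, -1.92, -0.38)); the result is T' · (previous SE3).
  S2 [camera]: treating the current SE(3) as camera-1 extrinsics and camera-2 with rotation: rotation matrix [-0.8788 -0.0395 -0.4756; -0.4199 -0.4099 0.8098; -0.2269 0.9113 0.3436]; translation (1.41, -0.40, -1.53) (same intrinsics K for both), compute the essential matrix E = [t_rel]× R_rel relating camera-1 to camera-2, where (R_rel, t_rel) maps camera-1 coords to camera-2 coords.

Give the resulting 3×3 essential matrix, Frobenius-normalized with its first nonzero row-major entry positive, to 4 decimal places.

after S1 (compose_se3): R=[0.0069 0.0495 -0.9987; -0.6211 0.7830 0.0346; 0.7837 0.6201 0.0361], t=(0.0127, -3.6980, -0.1194)
after S2 (essential): [0.3117 -0.0858 0.1408; 0.3399 -0.3642 -0.4893; -0.4579 0.0358 -0.4209]

matrix = [0.3117 -0.0858 0.1408; 0.3399 -0.3642 -0.4893; -0.4579 0.0358 -0.4209]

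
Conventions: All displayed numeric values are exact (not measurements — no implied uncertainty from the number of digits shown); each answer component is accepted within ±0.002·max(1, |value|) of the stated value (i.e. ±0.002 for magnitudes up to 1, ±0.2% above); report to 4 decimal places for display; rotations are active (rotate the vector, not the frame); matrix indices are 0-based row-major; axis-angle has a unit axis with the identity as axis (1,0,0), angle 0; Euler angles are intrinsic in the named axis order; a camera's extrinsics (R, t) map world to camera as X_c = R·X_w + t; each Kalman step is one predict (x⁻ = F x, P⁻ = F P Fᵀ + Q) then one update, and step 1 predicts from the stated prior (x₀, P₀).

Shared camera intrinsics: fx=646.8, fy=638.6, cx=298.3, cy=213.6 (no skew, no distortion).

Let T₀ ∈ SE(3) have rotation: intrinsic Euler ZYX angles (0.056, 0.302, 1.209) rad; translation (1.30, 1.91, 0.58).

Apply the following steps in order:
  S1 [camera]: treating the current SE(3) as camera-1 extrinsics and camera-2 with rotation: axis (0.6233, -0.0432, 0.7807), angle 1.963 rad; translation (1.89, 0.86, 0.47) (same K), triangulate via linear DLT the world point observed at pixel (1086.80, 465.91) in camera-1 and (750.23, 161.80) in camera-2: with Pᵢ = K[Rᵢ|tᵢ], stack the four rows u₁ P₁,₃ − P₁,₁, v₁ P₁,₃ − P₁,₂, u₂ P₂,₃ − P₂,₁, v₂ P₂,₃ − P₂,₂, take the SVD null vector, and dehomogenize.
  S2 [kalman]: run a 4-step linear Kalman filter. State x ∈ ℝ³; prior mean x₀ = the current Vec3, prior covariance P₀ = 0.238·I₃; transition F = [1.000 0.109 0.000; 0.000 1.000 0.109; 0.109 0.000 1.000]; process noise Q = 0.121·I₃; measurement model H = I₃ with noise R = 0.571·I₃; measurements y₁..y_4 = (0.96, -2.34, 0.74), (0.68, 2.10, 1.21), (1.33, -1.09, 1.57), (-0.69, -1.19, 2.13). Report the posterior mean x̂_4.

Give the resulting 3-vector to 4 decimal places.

result = (0.4079, -0.1749, 1.7002)

after S1 (triangulate): (0.8948, 1.5945, 1.7520)
after S2 (kf_track): (0.4079, -0.1749, 1.7002)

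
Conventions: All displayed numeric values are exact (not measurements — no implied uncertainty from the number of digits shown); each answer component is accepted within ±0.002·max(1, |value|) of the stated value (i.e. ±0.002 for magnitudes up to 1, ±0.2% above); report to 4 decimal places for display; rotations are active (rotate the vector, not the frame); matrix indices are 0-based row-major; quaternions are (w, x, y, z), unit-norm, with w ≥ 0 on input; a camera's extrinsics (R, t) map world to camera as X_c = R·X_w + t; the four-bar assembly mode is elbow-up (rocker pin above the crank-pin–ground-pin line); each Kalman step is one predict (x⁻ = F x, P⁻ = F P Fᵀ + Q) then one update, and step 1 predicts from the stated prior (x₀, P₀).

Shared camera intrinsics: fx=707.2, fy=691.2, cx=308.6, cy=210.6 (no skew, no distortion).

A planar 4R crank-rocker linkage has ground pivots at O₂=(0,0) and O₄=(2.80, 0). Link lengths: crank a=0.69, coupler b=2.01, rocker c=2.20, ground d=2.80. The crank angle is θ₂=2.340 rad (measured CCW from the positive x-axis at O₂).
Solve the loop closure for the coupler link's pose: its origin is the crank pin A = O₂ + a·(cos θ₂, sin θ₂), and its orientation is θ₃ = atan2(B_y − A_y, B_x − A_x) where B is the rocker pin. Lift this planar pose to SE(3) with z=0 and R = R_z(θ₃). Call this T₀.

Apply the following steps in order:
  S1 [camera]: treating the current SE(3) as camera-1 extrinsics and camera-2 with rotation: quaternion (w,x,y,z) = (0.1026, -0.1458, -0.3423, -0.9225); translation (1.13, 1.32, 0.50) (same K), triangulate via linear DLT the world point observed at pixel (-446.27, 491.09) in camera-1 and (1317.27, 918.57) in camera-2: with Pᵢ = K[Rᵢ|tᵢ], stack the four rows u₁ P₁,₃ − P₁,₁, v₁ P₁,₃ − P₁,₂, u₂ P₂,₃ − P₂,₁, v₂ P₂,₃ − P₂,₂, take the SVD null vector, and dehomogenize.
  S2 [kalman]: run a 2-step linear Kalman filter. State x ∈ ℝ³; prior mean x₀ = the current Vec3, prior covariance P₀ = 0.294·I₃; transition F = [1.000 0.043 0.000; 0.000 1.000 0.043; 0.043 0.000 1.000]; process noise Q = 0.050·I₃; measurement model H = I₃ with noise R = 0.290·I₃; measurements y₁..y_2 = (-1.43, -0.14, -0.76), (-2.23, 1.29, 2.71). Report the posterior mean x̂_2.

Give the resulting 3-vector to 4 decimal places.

source (fourbar_fk): coupler pose = R=[0.8528 -0.5222 0.0000; 0.5222 0.8528 0.0000; 0.0000 0.0000 1.0000], t=(-0.4799, 0.4957, 0.0000)
after S1 (triangulate): (-1.0038, 0.8198, 1.6527)
after S2 (kf_track): (-1.6134, 0.7402, 1.2798)

result = (-1.6134, 0.7402, 1.2798)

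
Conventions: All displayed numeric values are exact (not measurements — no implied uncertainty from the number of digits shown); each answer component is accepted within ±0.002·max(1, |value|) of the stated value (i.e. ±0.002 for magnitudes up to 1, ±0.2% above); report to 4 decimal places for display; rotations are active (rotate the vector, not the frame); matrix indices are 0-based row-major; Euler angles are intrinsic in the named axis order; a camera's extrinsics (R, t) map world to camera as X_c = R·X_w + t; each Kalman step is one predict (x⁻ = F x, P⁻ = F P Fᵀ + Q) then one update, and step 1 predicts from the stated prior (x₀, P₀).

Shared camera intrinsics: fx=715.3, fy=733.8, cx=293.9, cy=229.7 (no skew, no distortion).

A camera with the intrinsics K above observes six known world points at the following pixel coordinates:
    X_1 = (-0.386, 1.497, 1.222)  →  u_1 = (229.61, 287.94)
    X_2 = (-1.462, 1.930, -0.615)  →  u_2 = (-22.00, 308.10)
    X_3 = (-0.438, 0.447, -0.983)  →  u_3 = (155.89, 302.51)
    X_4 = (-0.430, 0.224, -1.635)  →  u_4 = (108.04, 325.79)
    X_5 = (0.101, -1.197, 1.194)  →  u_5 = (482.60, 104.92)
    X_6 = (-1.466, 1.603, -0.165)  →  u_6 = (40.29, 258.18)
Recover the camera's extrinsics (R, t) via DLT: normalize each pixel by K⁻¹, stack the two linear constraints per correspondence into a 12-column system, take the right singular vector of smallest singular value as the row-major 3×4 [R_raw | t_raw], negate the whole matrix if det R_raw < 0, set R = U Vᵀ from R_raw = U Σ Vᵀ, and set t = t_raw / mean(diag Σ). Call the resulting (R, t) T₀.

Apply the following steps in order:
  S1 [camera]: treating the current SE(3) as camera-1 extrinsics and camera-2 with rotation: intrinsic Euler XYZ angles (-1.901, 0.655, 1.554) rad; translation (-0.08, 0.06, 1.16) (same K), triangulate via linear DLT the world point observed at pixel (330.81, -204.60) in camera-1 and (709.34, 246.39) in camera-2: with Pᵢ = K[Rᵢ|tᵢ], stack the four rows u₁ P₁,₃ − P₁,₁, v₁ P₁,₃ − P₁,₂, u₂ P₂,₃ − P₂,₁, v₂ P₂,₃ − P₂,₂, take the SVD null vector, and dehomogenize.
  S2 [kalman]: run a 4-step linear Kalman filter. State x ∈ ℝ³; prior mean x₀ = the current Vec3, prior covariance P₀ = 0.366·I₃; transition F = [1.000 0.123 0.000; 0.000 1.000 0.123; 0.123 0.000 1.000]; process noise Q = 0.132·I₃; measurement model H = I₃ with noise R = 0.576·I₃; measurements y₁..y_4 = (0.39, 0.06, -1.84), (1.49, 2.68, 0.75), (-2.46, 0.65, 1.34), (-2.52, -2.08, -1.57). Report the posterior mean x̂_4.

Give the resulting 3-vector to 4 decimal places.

result = (-1.5716, -0.5132, -0.4786)

source (pnp_recover): camera pose = R=[0.7060 -0.6073 0.3643; 0.7048 0.6529 -0.2774; -0.0694 0.4526 0.8890], t=(0.1499, 0.1501, 4.7312)
after S1 (triangulate): (-1.9360, -1.9895, 0.6701)
after S2 (kf_track): (-1.5716, -0.5132, -0.4786)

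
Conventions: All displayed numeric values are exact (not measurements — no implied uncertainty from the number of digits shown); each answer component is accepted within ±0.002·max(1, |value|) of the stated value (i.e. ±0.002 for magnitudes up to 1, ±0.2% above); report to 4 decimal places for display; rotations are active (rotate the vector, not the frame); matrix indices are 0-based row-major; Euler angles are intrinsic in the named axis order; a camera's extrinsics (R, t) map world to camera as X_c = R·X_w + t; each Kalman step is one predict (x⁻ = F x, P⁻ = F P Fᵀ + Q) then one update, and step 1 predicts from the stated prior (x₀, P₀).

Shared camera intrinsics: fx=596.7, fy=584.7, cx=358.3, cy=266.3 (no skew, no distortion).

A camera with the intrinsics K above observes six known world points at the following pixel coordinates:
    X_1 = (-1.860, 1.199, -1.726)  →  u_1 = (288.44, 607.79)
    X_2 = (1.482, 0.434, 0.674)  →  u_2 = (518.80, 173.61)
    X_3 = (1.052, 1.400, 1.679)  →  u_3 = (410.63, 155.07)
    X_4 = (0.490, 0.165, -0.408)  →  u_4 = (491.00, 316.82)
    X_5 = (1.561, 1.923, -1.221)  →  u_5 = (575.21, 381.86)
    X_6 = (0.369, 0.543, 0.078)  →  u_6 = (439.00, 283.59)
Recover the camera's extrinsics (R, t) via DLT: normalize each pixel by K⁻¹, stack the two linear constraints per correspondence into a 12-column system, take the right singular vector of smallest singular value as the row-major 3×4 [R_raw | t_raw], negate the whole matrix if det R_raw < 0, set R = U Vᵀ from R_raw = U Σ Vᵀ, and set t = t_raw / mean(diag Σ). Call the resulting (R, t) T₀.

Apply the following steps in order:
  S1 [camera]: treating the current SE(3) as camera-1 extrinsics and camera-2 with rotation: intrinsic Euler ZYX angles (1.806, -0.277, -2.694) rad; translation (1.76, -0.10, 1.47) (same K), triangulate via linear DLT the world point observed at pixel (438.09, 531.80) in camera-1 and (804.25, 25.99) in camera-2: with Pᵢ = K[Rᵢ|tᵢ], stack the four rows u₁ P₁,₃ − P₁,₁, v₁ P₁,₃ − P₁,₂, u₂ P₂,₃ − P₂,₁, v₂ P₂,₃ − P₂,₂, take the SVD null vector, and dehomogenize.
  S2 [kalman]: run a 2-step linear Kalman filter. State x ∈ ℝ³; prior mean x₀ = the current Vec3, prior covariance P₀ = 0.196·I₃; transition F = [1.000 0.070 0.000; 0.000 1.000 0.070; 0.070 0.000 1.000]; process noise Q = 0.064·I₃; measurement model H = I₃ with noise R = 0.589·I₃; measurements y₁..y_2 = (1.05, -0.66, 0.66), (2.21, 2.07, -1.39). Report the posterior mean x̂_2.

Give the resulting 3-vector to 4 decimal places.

result = (0.5376, 0.1365, -0.9150)

source (pnp_recover): camera pose = R=[0.8990 -0.0431 -0.4358; -0.4006 0.3213 -0.8581; 0.1770 0.9460 0.2715], t=(0.4102, 0.1900, 4.4608)
after S1 (triangulate): (-0.6946, -0.6127, -1.4623)
after S2 (kf_track): (0.5376, 0.1365, -0.9150)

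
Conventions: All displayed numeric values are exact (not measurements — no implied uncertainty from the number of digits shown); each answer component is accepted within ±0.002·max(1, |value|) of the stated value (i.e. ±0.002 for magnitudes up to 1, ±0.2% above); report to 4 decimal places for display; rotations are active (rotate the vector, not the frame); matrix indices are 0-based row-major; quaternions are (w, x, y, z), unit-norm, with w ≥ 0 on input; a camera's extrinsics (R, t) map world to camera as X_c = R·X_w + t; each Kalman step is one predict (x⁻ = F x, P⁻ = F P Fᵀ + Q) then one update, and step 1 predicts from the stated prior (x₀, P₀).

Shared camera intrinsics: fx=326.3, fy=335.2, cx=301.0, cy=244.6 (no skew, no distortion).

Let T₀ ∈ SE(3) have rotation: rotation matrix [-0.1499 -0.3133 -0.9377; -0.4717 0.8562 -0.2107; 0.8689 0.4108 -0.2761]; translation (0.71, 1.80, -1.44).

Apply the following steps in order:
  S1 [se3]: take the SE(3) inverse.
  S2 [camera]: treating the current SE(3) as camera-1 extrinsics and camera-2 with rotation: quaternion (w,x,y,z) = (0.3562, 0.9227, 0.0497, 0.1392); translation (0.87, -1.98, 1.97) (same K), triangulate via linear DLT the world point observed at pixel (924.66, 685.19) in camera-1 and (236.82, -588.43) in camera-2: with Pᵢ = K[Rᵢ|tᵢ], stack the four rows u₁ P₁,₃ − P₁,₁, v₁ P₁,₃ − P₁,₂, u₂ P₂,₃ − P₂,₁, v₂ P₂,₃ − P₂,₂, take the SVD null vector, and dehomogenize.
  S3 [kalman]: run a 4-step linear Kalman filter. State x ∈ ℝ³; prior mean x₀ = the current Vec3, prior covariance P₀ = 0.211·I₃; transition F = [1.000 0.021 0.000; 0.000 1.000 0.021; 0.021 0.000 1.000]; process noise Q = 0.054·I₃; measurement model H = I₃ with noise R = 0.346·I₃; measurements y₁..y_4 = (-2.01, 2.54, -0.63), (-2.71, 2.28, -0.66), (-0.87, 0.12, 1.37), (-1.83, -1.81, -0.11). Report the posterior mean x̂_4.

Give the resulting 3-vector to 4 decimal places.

after S1 (invert_se3): R=[-0.1499 -0.4717 0.8689; -0.3133 0.8562 0.4108; -0.9377 -0.2107 -0.2761], t=(2.2068, -0.7272, 0.6474)
after S2 (triangulate): (-1.6974, 1.8193, 1.3920)
after S3 (kf_track): (-1.7215, 0.3891, 0.2294)

result = (-1.7215, 0.3891, 0.2294)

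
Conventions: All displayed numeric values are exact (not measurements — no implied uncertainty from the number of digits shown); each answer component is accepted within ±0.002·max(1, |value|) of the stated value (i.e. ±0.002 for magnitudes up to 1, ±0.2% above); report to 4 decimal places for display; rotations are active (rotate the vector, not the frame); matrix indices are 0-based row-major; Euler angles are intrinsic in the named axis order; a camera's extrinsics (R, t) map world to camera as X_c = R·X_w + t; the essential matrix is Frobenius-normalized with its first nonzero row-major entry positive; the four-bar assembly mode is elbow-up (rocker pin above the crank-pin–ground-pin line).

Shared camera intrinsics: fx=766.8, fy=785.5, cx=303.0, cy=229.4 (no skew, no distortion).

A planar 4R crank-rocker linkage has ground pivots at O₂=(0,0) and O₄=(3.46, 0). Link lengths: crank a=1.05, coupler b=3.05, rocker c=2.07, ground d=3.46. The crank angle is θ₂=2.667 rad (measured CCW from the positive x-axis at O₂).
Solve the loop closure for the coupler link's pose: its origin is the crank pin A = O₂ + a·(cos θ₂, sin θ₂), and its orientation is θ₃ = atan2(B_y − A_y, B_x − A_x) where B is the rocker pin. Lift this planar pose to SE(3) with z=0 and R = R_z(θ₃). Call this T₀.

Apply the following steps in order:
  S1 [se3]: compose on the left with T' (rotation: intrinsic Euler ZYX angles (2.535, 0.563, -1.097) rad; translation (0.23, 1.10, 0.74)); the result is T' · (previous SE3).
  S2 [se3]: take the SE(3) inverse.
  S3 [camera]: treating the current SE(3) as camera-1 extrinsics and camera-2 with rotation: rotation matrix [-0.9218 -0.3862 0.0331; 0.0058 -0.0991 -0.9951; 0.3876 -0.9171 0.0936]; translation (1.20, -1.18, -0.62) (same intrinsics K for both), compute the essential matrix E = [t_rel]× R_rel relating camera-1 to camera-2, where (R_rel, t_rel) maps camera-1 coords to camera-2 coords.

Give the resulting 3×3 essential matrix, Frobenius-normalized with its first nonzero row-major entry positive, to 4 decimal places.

source (fourbar_fk): coupler pose = R=[0.9502 -0.3118 0.0000; 0.3118 0.9502 0.0000; 0.0000 0.0000 1.0000], t=(-0.9340, 0.4798, 0.0000)
after S1 (compose_se3): R=[-0.6196 0.3402 -0.7074; 0.2568 -0.7637 -0.5923; -0.7417 -0.5486 0.3858], t=(0.9413, 0.3400, 0.8774)
after S2 (invert_se3): R=[-0.6196 0.2568 -0.7417; 0.3402 -0.7637 -0.5486; -0.7074 -0.5923 0.3858], t=(1.1467, 0.4207, 0.5287)
after S3 (essential): [0.4863 -0.4353 -0.2614; -0.0301 -0.0532 -0.1656; 0.3600 0.0220 0.5869]

matrix = [0.4863 -0.4353 -0.2614; -0.0301 -0.0532 -0.1656; 0.3600 0.0220 0.5869]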